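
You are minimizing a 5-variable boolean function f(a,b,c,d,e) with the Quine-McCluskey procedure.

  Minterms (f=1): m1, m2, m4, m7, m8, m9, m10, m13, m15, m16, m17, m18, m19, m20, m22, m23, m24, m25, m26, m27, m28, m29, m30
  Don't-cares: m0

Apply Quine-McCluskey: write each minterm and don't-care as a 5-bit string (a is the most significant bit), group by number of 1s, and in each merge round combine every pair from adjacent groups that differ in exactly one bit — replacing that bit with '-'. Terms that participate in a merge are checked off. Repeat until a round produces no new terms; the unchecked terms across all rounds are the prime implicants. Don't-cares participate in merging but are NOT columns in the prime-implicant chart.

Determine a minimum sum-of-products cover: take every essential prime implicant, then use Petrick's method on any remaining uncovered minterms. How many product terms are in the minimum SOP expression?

size-2^0 implicants → 00000(✓)  00001(✓)  00010(✓)  00100(✓)  00111(✓)  01000(✓)  01001(✓)  01010(✓)  01101(✓)  01111(✓)  10000(✓)  10001(✓)  10010(✓)  10011(✓)  10100(✓)  10110(✓)  10111(✓)  11000(✓)  11001(✓)  11010(✓)  11011(✓)  11100(✓)  11101(✓)  11110(✓)
size-2^1 implicants → -0000(✓)  -0001(✓)  -0010(✓)  -0100(✓)  -0111  -1000(✓)  -1001(✓)  -1010(✓)  -1101(✓)  0-000(✓)  0-001(✓)  0-010(✓)  0-111  00-00(✓)  000-0(✓)  0000-(✓)  01-01(✓)  010-0(✓)  0100-(✓)  011-1  1-000(✓)  1-001(✓)  1-010(✓)  1-011(✓)  1-100(✓)  1-110(✓)  10-00(✓)  10-10(✓)  10-11(✓)  100-0(✓)  100-1(✓)  1000-(✓)  1001-(✓)  101-0(✓)  1011-(✓)  11-00(✓)  11-01(✓)  11-10(✓)  110-0(✓)  110-1(✓)  1100-(✓)  1101-(✓)  111-0(✓)  1110-(✓)
size-2^2 implicants → --000(✓)  --001(✓)  --010(✓)  -0-00  -00-0(✓)  -000-(✓)  -1-01  -10-0(✓)  -100-(✓)  0-0-0(✓)  0-00-(✓)  1--00(✓)  1--10(✓)  1-0-0(✓)  1-0-1(✓)  1-00-(✓)  1-01-(✓)  1-1-0(✓)  10--0(✓)  10-1-  100--(✓)  11--0(✓)  11-0-  110--(✓)
size-2^3 implicants → --0-0  --00-  1---0  1-0--
Unchecked terms (primes): --0-0, --00-, -0-00, -0111, -1-01, 0-111, 011-1, 1---0, 1-0--, 10-1-, 11-0-
Minterm coverage:
  m1 ⊆ --00- [E]
  m2 ⊆ --0-0 [E]
  m4 ⊆ -0-00 [E]
  m7 ⊆ -0111,0-111
  m8 ⊆ --0-0,--00-
  m9 ⊆ --00-,-1-01
  m10 ⊆ --0-0 [E]
  m13 ⊆ -1-01,011-1
  m15 ⊆ 0-111,011-1
  m16 ⊆ --0-0,--00-,-0-00,1---0,1-0--
  m17 ⊆ --00-,1-0--
  m18 ⊆ --0-0,1---0,1-0--,10-1-
  m19 ⊆ 1-0--,10-1-
  m20 ⊆ -0-00,1---0
  m22 ⊆ 1---0,10-1-
  m23 ⊆ -0111,10-1-
  m24 ⊆ --0-0,--00-,1---0,1-0--,11-0-
  m25 ⊆ --00-,-1-01,1-0--,11-0-
  m26 ⊆ --0-0,1---0,1-0--
  m27 ⊆ 1-0-- [E]
  m28 ⊆ 1---0,11-0-
  m29 ⊆ -1-01,11-0-
  m30 ⊆ 1---0 [E]
E = {--0-0, --00-, -0-00, 1---0, 1-0--}
Petrick residual → -0111, -1-01, 0-111
Cover = c'e' + c'd' + b'd'e' + b'cde + bd'e + a'cde + ae' + ac'  |cover|=8

8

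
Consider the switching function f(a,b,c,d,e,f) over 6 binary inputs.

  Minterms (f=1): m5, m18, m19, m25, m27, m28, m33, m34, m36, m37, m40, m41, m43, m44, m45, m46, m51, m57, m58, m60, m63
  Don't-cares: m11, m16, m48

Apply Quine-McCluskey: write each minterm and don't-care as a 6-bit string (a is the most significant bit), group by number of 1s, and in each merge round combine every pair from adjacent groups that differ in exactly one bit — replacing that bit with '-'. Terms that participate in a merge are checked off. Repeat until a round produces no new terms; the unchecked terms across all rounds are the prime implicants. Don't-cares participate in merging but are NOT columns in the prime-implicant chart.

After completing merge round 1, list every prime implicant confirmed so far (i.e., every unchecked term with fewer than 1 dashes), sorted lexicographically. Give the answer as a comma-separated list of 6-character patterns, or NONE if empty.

[col 0] 000101*, 001011*, 010000*, 010010*, 010011*, 011001*, 011011*, 011100*, 100001*, 100010, 100100*, 100101*, 101000*, 101001*, 101011*, 101100*, 101101*, 101110*, 110000*, 110011*, 111001*, 111010, 111100*, 111111
[col 1] -00101, -01011, -10000, -10011, -11001, -11100, 0-1011, 01-011, 0100-0, 01001-, 0110-1, 1-1001, 1-1100, 10-001*, 10-100*, 10-101*, 100-01*, 10010-*, 101-00*, 101-01*, 1010-1, 10100-*, 1011-0, 10110-*
[col 2] 10--01, 10-10-, 101-0-
Prime implicants: -00101, -01011, -10000, -10011, -11001, -11100, 0-1011, 01-011, 0100-0, 01001-, 0110-1, 1-1001, 1-1100, 10--01, 10-10-, 100010, 101-0-, 1010-1, 1011-0, 111010, 111111

100010, 111010, 111111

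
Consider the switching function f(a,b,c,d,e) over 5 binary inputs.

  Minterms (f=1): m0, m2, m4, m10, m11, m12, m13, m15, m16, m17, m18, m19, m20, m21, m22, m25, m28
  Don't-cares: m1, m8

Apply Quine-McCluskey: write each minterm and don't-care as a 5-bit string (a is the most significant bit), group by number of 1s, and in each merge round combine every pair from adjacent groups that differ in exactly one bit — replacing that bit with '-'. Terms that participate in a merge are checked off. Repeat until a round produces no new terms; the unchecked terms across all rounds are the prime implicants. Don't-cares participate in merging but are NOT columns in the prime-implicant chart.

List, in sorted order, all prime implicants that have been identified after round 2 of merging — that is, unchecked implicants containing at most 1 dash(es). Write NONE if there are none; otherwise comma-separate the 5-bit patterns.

[col 0] 00000*, 00001*, 00010*, 00100*, 01000*, 01010*, 01011*, 01100*, 01101*, 01111*, 10000*, 10001*, 10010*, 10011*, 10100*, 10101*, 10110*, 11001*, 11100*
[col 1] -0000*, -0001*, -0010*, -0100*, -1100*, 0-000*, 0-010*, 0-100*, 00-00*, 000-0*, 0000-*, 01-00*, 01-11, 010-0*, 0101-, 011-1, 0110-, 1-001, 1-100*, 10-00*, 10-01*, 10-10*, 100-0*, 100-1*, 1000-*, 1001-*, 101-0*, 1010-*
[col 2] --100, -0-00, -00-0, -000-, 0--00, 0-0-0, 10--0, 10-0-, 100--
Prime implicants: --100, -0-00, -00-0, -000-, 0--00, 0-0-0, 01-11, 0101-, 011-1, 0110-, 1-001, 10--0, 10-0-, 100--

01-11, 0101-, 011-1, 0110-, 1-001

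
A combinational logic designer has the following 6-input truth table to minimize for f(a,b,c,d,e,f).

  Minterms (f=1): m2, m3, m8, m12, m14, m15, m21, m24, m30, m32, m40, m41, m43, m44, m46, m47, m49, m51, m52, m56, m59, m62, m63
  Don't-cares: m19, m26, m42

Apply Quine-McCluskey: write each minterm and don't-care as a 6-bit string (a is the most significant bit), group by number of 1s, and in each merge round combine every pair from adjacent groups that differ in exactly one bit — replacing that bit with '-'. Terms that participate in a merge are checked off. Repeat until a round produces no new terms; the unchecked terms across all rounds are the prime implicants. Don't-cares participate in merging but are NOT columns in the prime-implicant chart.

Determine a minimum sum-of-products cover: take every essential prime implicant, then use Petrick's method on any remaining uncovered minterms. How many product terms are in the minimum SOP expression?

size-2^0 implicants → 000010(✓)  000011(✓)  001000(✓)  001100(✓)  001110(✓)  001111(✓)  010011(✓)  010101  011000(✓)  011010(✓)  011110(✓)  100000(✓)  101000(✓)  101001(✓)  101010(✓)  101011(✓)  101100(✓)  101110(✓)  101111(✓)  110001(✓)  110011(✓)  110100  111000(✓)  111011(✓)  111110(✓)  111111(✓)
size-2^1 implicants → -01000(✓)  -01100(✓)  -01110(✓)  -01111(✓)  -10011  -11000(✓)  -11110(✓)  0-0011  0-1000(✓)  0-1110(✓)  00001-  001-00(✓)  0011-0(✓)  00111-(✓)  011-10  0110-0  1-1000(✓)  1-1011(✓)  1-1110(✓)  1-1111(✓)  10-000  101-00(✓)  101-10(✓)  101-11(✓)  1010-0(✓)  1010-1(✓)  10100-(✓)  10101-(✓)  1011-0(✓)  10111-(✓)  11-011  1100-1  111-11(✓)  11111-(✓)
size-2^2 implicants → --1000  --1110  -01-00  -011-0  -0111-  1-1-11  1-111-  101--0  101-1-  1010--
Unchecked terms (primes): --1000, --1110, -01-00, -011-0, -0111-, -10011, 0-0011, 00001-, 010101, 011-10, 0110-0, 1-1-11, 1-111-, 10-000, 101--0, 101-1-, 1010--, 11-011, 1100-1, 110100
Minterm coverage:
  m2 ⊆ 00001- [E]
  m3 ⊆ 0-0011,00001-
  m8 ⊆ --1000,-01-00
  m12 ⊆ -01-00,-011-0
  m14 ⊆ --1110,-011-0,-0111-
  m15 ⊆ -0111- [E]
  m21 ⊆ 010101 [E]
  m24 ⊆ --1000,0110-0
  m30 ⊆ --1110,011-10
  m32 ⊆ 10-000 [E]
  m40 ⊆ --1000,-01-00,10-000,101--0,1010--
  m41 ⊆ 1010-- [E]
  m43 ⊆ 1-1-11,101-1-,1010--
  m44 ⊆ -01-00,-011-0,101--0
  m46 ⊆ --1110,-011-0,-0111-,1-111-,101--0,101-1-
  m47 ⊆ -0111-,1-1-11,1-111-,101-1-
  m49 ⊆ 1100-1 [E]
  m51 ⊆ -10011,11-011,1100-1
  m52 ⊆ 110100 [E]
  m56 ⊆ --1000 [E]
  m59 ⊆ 1-1-11,11-011
  m62 ⊆ --1110,1-111-
  m63 ⊆ 1-1-11,1-111-
E = {--1000, -0111-, 00001-, 010101, 10-000, 1010--, 1100-1, 110100}
Petrick residual → --1110, -01-00, 1-1-11
Cover = cd'e'f' + cdef' + b'ce'f' + b'cde + a'b'c'd'e + a'bc'de'f + acef + ab'd'e'f' + ab'cd' + abc'd'f + abc'de'f'  |cover|=11

11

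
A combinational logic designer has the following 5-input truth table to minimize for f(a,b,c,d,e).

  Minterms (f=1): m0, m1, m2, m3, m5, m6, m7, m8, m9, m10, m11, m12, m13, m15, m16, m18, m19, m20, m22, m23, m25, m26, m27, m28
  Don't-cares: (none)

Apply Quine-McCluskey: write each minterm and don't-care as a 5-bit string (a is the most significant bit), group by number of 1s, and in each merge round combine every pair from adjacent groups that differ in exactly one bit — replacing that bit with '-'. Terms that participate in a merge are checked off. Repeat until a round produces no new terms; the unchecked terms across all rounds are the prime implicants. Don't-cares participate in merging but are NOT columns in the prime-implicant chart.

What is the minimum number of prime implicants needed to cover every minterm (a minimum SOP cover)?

size-2^0 implicants → 00000(✓)  00001(✓)  00010(✓)  00011(✓)  00101(✓)  00110(✓)  00111(✓)  01000(✓)  01001(✓)  01010(✓)  01011(✓)  01100(✓)  01101(✓)  01111(✓)  10000(✓)  10010(✓)  10011(✓)  10100(✓)  10110(✓)  10111(✓)  11001(✓)  11010(✓)  11011(✓)  11100(✓)
size-2^1 implicants → -0000(✓)  -0010(✓)  -0011(✓)  -0110(✓)  -0111(✓)  -1001(✓)  -1010(✓)  -1011(✓)  -1100  0-000(✓)  0-001(✓)  0-010(✓)  0-011(✓)  0-101(✓)  0-111(✓)  00-01(✓)  00-10(✓)  00-11(✓)  000-0(✓)  000-1(✓)  0000-(✓)  0001-(✓)  001-1(✓)  0011-(✓)  01-00(✓)  01-01(✓)  01-11(✓)  010-0(✓)  010-1(✓)  0100-(✓)  0101-(✓)  011-1(✓)  0110-(✓)  1-010(✓)  1-011(✓)  1-100  10-00(✓)  10-10(✓)  10-11(✓)  100-0(✓)  1001-(✓)  101-0(✓)  1011-(✓)  110-1(✓)  1101-(✓)
size-2^2 implicants → --010(✓)  --011(✓)  -0-10(✓)  -0-11(✓)  -00-0  -001-(✓)  -011-(✓)  -10-1  -101-(✓)  0--01(✓)  0--11(✓)  0-0-0(✓)  0-0-1(✓)  0-00-(✓)  0-01-(✓)  0-1-1(✓)  00--1(✓)  00-1-(✓)  000--(✓)  01--1(✓)  01-0-  010--(✓)  1-01-(✓)  10--0  10-1-(✓)
size-2^3 implicants → --01-  -0-1-  0---1  0-0--
Unchecked terms (primes): --01-, -0-1-, -00-0, -10-1, -1100, 0---1, 0-0--, 01-0-, 1-100, 10--0
Minterm coverage:
  m0 ⊆ -00-0,0-0--
  m1 ⊆ 0---1,0-0--
  m2 ⊆ --01-,-0-1-,-00-0,0-0--
  m3 ⊆ --01-,-0-1-,0---1,0-0--
  m5 ⊆ 0---1 [E]
  m6 ⊆ -0-1- [E]
  m7 ⊆ -0-1-,0---1
  m8 ⊆ 0-0--,01-0-
  m9 ⊆ -10-1,0---1,0-0--,01-0-
  m10 ⊆ --01-,0-0--
  m11 ⊆ --01-,-10-1,0---1,0-0--
  m12 ⊆ -1100,01-0-
  m13 ⊆ 0---1,01-0-
  m15 ⊆ 0---1 [E]
  m16 ⊆ -00-0,10--0
  m18 ⊆ --01-,-0-1-,-00-0,10--0
  m19 ⊆ --01-,-0-1-
  m20 ⊆ 1-100,10--0
  m22 ⊆ -0-1-,10--0
  m23 ⊆ -0-1- [E]
  m25 ⊆ -10-1 [E]
  m26 ⊆ --01- [E]
  m27 ⊆ --01-,-10-1
  m28 ⊆ -1100,1-100
E = {--01-, -0-1-, -10-1, 0---1}
Petrick residual → -00-0, 01-0-, 1-100
Cover = c'd + b'd + b'c'e' + bc'e + a'e + a'bd' + acd'e'  |cover|=7

7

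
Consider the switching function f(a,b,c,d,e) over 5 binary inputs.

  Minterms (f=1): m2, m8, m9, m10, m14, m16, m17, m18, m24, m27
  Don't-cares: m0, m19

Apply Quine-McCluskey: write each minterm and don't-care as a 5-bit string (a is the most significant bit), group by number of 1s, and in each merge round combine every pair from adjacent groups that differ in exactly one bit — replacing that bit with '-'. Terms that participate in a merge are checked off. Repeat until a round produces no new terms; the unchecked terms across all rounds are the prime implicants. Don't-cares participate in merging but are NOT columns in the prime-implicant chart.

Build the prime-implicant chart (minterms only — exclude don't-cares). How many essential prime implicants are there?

5

size-2^0 implicants → 00000(✓)  00010(✓)  01000(✓)  01001(✓)  01010(✓)  01110(✓)  10000(✓)  10001(✓)  10010(✓)  10011(✓)  11000(✓)  11011(✓)
size-2^1 implicants → -0000(✓)  -0010(✓)  -1000(✓)  0-000(✓)  0-010(✓)  000-0(✓)  01-10  010-0(✓)  0100-  1-000(✓)  1-011  100-0(✓)  100-1(✓)  1000-(✓)  1001-(✓)
size-2^2 implicants → --000  -00-0  0-0-0  100--
Unchecked terms (primes): --000, -00-0, 0-0-0, 01-10, 0100-, 1-011, 100--
Minterm coverage:
  m2 ⊆ -00-0,0-0-0
  m8 ⊆ --000,0-0-0,0100-
  m9 ⊆ 0100- [E]
  m10 ⊆ 0-0-0,01-10
  m14 ⊆ 01-10 [E]
  m16 ⊆ --000,-00-0,100--
  m17 ⊆ 100-- [E]
  m18 ⊆ -00-0,100--
  m24 ⊆ --000 [E]
  m27 ⊆ 1-011 [E]
E = {--000, 01-10, 0100-, 1-011, 100--}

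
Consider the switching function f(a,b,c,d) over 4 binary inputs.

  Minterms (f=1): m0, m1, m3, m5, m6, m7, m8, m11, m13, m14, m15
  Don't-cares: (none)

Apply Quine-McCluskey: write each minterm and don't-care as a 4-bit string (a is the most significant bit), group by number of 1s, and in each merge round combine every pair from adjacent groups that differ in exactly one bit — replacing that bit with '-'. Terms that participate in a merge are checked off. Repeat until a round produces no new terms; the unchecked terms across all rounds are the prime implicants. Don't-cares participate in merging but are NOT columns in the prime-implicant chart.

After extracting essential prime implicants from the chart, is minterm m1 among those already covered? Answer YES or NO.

NO

size-2^0 implicants → 0000(✓)  0001(✓)  0011(✓)  0101(✓)  0110(✓)  0111(✓)  1000(✓)  1011(✓)  1101(✓)  1110(✓)  1111(✓)
size-2^1 implicants → -000  -011(✓)  -101(✓)  -110(✓)  -111(✓)  0-01(✓)  0-11(✓)  00-1(✓)  000-  01-1(✓)  011-(✓)  1-11(✓)  11-1(✓)  111-(✓)
size-2^2 implicants → --11  -1-1  -11-  0--1
Unchecked terms (primes): --11, -000, -1-1, -11-, 0--1, 000-
Minterm coverage:
  m0 ⊆ -000,000-
  m1 ⊆ 0--1,000-
  m3 ⊆ --11,0--1
  m5 ⊆ -1-1,0--1
  m6 ⊆ -11- [E]
  m7 ⊆ --11,-1-1,-11-,0--1
  m8 ⊆ -000 [E]
  m11 ⊆ --11 [E]
  m13 ⊆ -1-1 [E]
  m14 ⊆ -11- [E]
  m15 ⊆ --11,-1-1,-11-
E = {--11, -000, -1-1, -11-}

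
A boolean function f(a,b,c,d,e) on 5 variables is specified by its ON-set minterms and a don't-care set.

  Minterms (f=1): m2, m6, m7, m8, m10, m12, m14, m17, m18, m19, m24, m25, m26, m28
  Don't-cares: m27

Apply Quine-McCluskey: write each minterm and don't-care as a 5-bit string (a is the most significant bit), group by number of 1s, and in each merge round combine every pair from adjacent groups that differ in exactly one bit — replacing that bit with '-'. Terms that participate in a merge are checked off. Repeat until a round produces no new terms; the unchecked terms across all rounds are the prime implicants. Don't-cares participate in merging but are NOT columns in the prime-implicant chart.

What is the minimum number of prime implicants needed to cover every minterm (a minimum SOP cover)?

5

size-2^0 implicants → 00010(✓)  00110(✓)  00111(✓)  01000(✓)  01010(✓)  01100(✓)  01110(✓)  10001(✓)  10010(✓)  10011(✓)  11000(✓)  11001(✓)  11010(✓)  11011(✓)  11100(✓)
size-2^1 implicants → -0010(✓)  -1000(✓)  -1010(✓)  -1100(✓)  0-010(✓)  0-110(✓)  00-10(✓)  0011-  01-00(✓)  01-10(✓)  010-0(✓)  011-0(✓)  1-001(✓)  1-010(✓)  1-011(✓)  100-1(✓)  1001-(✓)  11-00(✓)  110-0(✓)  110-1(✓)  1100-(✓)  1101-(✓)
size-2^2 implicants → --010  -1-00  -10-0  0--10  01--0  1-0-1  1-01-  110--
Unchecked terms (primes): --010, -1-00, -10-0, 0--10, 0011-, 01--0, 1-0-1, 1-01-, 110--
Minterm coverage:
  m2 ⊆ --010,0--10
  m6 ⊆ 0--10,0011-
  m7 ⊆ 0011- [E]
  m8 ⊆ -1-00,-10-0,01--0
  m10 ⊆ --010,-10-0,0--10,01--0
  m12 ⊆ -1-00,01--0
  m14 ⊆ 0--10,01--0
  m17 ⊆ 1-0-1 [E]
  m18 ⊆ --010,1-01-
  m19 ⊆ 1-0-1,1-01-
  m24 ⊆ -1-00,-10-0,110--
  m25 ⊆ 1-0-1,110--
  m26 ⊆ --010,-10-0,1-01-,110--
  m28 ⊆ -1-00 [E]
E = {-1-00, 0011-, 1-0-1}
Petrick residual → --010, 0--10
Cover = c'de' + bd'e' + a'de' + a'b'cd + ac'e  |cover|=5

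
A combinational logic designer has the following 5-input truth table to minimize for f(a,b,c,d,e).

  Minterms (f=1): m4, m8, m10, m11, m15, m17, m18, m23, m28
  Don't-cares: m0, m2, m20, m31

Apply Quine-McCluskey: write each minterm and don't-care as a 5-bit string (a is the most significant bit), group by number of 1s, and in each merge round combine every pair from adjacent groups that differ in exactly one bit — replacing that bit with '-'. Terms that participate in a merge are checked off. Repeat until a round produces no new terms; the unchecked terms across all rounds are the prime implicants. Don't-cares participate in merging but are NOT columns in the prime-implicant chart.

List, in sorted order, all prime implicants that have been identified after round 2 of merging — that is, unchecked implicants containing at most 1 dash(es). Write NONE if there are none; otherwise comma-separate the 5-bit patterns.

size-2^0 implicants → 00000(✓)  00010(✓)  00100(✓)  01000(✓)  01010(✓)  01011(✓)  01111(✓)  10001  10010(✓)  10100(✓)  10111(✓)  11100(✓)  11111(✓)
size-2^1 implicants → -0010  -0100  -1111  0-000(✓)  0-010(✓)  00-00  000-0(✓)  01-11  010-0(✓)  0101-  1-100  1-111
size-2^2 implicants → 0-0-0
Unchecked terms (primes): -0010, -0100, -1111, 0-0-0, 00-00, 01-11, 0101-, 1-100, 1-111, 10001

-0010, -0100, -1111, 00-00, 01-11, 0101-, 1-100, 1-111, 10001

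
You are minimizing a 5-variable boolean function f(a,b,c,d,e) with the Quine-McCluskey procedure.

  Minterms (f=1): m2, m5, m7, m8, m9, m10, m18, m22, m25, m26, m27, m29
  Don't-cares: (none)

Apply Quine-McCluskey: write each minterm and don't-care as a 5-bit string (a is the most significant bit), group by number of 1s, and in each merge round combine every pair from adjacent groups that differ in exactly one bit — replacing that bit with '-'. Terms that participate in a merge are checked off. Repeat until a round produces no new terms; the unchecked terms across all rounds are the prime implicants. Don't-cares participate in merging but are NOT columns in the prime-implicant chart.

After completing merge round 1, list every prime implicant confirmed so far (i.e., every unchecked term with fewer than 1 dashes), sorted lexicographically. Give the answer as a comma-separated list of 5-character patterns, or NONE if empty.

[col 0] 00010*, 00101*, 00111*, 01000*, 01001*, 01010*, 10010*, 10110*, 11001*, 11010*, 11011*, 11101*
[col 1] -0010*, -1001, -1010*, 0-010*, 001-1, 010-0, 0100-, 1-010*, 10-10, 11-01, 110-1, 1101-
[col 2] --010
Prime implicants: --010, -1001, 001-1, 010-0, 0100-, 10-10, 11-01, 110-1, 1101-

NONE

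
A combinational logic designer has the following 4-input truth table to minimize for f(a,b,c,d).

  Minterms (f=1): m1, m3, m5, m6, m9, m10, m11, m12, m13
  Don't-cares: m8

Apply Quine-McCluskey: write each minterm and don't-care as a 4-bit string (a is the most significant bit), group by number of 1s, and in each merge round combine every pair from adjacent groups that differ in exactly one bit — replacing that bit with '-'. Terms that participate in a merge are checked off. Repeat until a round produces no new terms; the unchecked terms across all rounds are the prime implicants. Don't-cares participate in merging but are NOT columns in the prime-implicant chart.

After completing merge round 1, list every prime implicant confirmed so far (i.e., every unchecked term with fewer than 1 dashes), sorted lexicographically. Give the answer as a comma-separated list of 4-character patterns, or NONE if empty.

0110

Round 0: 0001✓ 0011✓ 0101✓ 0110 1000✓ 1001✓ 1010✓ 1011✓ 1100✓ 1101✓
Round 1: -001✓ -011✓ -101✓ 0-01✓ 00-1✓ 1-00✓ 1-01✓ 10-0✓ 10-1✓ 100-✓ 101-✓ 110-✓
Round 2: --01 -0-1 1-0- 10--
PIs = {--01, -0-1, 0110, 1-0-, 10--}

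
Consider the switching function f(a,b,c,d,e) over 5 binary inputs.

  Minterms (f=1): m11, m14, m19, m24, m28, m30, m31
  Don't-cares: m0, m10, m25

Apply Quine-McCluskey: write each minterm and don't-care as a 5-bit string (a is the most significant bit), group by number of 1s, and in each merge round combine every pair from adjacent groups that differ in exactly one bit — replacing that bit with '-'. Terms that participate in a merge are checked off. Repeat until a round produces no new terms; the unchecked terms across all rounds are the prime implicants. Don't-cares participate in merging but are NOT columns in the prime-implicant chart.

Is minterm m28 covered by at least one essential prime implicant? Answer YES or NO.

Round 0: 00000 01010✓ 01011✓ 01110✓ 10011 11000✓ 11001✓ 11100✓ 11110✓ 11111✓
Round 1: -1110 01-10 0101- 11-00 1100- 111-0 1111-
PIs = {-1110, 00000, 01-10, 0101-, 10011, 11-00, 1100-, 111-0, 1111-}
Coverage chart:
  m11: 0101- ←essential
  m14: -1110,01-10
  m19: 10011 ←essential
  m24: 11-00,1100-
  m28: 11-00,111-0
  m30: -1110,111-0,1111-
  m31: 1111- ←essential
Essential: 0101-, 10011, 1111-

NO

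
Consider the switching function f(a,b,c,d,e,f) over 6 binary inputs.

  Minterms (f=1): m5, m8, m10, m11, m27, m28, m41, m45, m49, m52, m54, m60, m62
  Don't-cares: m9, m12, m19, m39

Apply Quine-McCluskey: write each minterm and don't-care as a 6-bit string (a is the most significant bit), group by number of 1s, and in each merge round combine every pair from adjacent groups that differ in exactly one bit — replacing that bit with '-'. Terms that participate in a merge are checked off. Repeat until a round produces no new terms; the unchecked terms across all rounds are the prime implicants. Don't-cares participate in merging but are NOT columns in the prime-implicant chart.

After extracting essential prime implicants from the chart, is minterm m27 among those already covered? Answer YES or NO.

NO

Round 0: 000101 001000✓ 001001✓ 001010✓ 001011✓ 001100✓ 010011✓ 011011✓ 011100✓ 100111 101001✓ 101101✓ 110001 110100✓ 110110✓ 111100✓ 111110✓
Round 1: -01001 -11100 0-1011 0-1100 001-00 0010-0✓ 0010-1✓ 00100-✓ 00101-✓ 01-011 101-01 11-100✓ 11-110✓ 1101-0✓ 1111-0✓
Round 2: 0010-- 11-1-0
PIs = {-01001, -11100, 0-1011, 0-1100, 000101, 001-00, 0010--, 01-011, 100111, 101-01, 11-1-0, 110001}
Coverage chart:
  m5: 000101 ←essential
  m8: 001-00,0010--
  m10: 0010-- ←essential
  m11: 0-1011,0010--
  m27: 0-1011,01-011
  m28: -11100,0-1100
  m41: -01001,101-01
  m45: 101-01 ←essential
  m49: 110001 ←essential
  m52: 11-1-0 ←essential
  m54: 11-1-0 ←essential
  m60: -11100,11-1-0
  m62: 11-1-0 ←essential
Essential: 000101, 0010--, 101-01, 11-1-0, 110001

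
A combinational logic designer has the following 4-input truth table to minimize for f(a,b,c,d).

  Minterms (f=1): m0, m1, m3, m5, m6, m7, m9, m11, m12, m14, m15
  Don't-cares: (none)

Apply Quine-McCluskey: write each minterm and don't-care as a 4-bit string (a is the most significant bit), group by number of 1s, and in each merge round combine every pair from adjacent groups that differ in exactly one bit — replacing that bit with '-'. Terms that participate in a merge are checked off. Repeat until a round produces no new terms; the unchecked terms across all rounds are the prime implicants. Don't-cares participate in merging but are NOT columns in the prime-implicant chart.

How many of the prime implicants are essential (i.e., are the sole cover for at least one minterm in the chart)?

5

Round 0: 0000✓ 0001✓ 0011✓ 0101✓ 0110✓ 0111✓ 1001✓ 1011✓ 1100✓ 1110✓ 1111✓
Round 1: -001✓ -011✓ -110✓ -111✓ 0-01✓ 0-11✓ 00-1✓ 000- 01-1✓ 011-✓ 1-11✓ 10-1✓ 11-0 111-✓
Round 2: --11 -0-1 -11- 0--1
PIs = {--11, -0-1, -11-, 0--1, 000-, 11-0}
Coverage chart:
  m0: 000- ←essential
  m1: -0-1,0--1,000-
  m3: --11,-0-1,0--1
  m5: 0--1 ←essential
  m6: -11- ←essential
  m7: --11,-11-,0--1
  m9: -0-1 ←essential
  m11: --11,-0-1
  m12: 11-0 ←essential
  m14: -11-,11-0
  m15: --11,-11-
Essential: -0-1, -11-, 0--1, 000-, 11-0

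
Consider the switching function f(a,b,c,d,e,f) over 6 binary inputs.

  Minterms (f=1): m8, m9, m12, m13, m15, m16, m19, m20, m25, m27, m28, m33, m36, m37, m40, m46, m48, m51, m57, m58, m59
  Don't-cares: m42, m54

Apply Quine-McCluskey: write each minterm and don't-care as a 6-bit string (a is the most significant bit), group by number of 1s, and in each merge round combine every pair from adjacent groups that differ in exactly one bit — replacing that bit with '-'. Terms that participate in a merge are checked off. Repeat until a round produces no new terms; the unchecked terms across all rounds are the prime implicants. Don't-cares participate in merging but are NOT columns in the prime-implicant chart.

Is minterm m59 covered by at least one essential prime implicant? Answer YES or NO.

YES

[col 0] 001000*, 001001*, 001100*, 001101*, 001111*, 010000*, 010011*, 010100*, 011001*, 011011*, 011100*, 100001*, 100100*, 100101*, 101000*, 101010*, 101110*, 110000*, 110011*, 110110, 111001*, 111010*, 111011*
[col 1] -01000, -10000, -10011*, -11001*, -11011*, 0-1001, 0-1100, 001-00*, 001-01*, 00100-*, 0011-1, 00110-*, 01-011*, 01-100, 010-00, 0110-1*, 1-1010, 100-01, 10010-, 101-10, 1010-0, 11-011*, 1110-1*, 11101-
[col 2] -1-011, -110-1, 001-0-
Prime implicants: -01000, -1-011, -10000, -110-1, 0-1001, 0-1100, 001-0-, 0011-1, 01-100, 010-00, 1-1010, 100-01, 10010-, 101-10, 1010-0, 110110, 11101-
PI chart (minterm → PIs covering it):
  8 | -01000,001-0-
  9 | 0-1001,001-0-
  12 | 0-1100,001-0-
  13 | 001-0-,0011-1
  15 | 0011-1  (sole → essential)
  16 | -10000,010-00
  19 | -1-011  (sole → essential)
  20 | 01-100,010-00
  25 | -110-1,0-1001
  27 | -1-011,-110-1
  28 | 0-1100,01-100
  33 | 100-01  (sole → essential)
  36 | 10010-  (sole → essential)
  37 | 100-01,10010-
  40 | -01000,1010-0
  46 | 101-10  (sole → essential)
  48 | -10000  (sole → essential)
  51 | -1-011  (sole → essential)
  57 | -110-1  (sole → essential)
  58 | 1-1010,11101-
  59 | -1-011,-110-1,11101-
Essential prime implicants: -1-011, -10000, -110-1, 0011-1, 100-01, 10010-, 101-10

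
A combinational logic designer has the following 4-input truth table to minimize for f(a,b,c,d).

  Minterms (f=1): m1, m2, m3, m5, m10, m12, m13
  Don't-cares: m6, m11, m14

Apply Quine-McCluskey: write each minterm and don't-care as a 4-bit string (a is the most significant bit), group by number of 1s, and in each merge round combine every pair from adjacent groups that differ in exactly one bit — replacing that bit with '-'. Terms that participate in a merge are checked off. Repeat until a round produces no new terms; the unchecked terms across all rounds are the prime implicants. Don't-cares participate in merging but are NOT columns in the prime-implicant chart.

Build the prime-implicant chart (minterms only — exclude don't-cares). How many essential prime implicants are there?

Round 0: 0001✓ 0010✓ 0011✓ 0101✓ 0110✓ 1010✓ 1011✓ 1100✓ 1101✓ 1110✓
Round 1: -010✓ -011✓ -101 -110✓ 0-01 0-10✓ 00-1 001-✓ 1-10✓ 101-✓ 11-0 110-
Round 2: --10 -01-
PIs = {--10, -01-, -101, 0-01, 00-1, 11-0, 110-}
Coverage chart:
  m1: 0-01,00-1
  m2: --10,-01-
  m3: -01-,00-1
  m5: -101,0-01
  m10: --10,-01-
  m12: 11-0,110-
  m13: -101,110-
(no essential prime implicants)

0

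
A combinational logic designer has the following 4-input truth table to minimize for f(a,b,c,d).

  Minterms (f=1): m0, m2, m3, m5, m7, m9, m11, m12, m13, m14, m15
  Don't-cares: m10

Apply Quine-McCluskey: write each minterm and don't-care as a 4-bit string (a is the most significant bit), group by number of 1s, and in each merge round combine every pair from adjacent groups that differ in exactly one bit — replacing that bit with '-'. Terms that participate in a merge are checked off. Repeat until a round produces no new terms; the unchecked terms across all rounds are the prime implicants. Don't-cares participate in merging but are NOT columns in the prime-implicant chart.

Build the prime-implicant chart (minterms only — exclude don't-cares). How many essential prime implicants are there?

4

size-2^0 implicants → 0000(✓)  0010(✓)  0011(✓)  0101(✓)  0111(✓)  1001(✓)  1010(✓)  1011(✓)  1100(✓)  1101(✓)  1110(✓)  1111(✓)
size-2^1 implicants → -010(✓)  -011(✓)  -101(✓)  -111(✓)  0-11(✓)  00-0  001-(✓)  01-1(✓)  1-01(✓)  1-10(✓)  1-11(✓)  10-1(✓)  101-(✓)  11-0(✓)  11-1(✓)  110-(✓)  111-(✓)
size-2^2 implicants → --11  -01-  -1-1  1--1  1-1-  11--
Unchecked terms (primes): --11, -01-, -1-1, 00-0, 1--1, 1-1-, 11--
Minterm coverage:
  m0 ⊆ 00-0 [E]
  m2 ⊆ -01-,00-0
  m3 ⊆ --11,-01-
  m5 ⊆ -1-1 [E]
  m7 ⊆ --11,-1-1
  m9 ⊆ 1--1 [E]
  m11 ⊆ --11,-01-,1--1,1-1-
  m12 ⊆ 11-- [E]
  m13 ⊆ -1-1,1--1,11--
  m14 ⊆ 1-1-,11--
  m15 ⊆ --11,-1-1,1--1,1-1-,11--
E = {-1-1, 00-0, 1--1, 11--}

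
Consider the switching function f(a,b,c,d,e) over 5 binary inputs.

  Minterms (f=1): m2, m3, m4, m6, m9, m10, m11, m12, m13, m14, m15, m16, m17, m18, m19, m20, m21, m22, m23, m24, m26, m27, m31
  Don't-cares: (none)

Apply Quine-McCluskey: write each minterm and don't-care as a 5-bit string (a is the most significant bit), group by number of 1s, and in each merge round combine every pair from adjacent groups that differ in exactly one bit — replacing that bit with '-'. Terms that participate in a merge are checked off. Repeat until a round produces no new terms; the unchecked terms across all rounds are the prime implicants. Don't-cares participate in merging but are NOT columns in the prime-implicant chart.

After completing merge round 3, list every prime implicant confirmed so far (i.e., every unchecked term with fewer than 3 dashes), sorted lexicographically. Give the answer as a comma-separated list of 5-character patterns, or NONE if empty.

-0-10, -01-0, -1-11, 0--10, 0-1-0, 01--1, 01-1-, 011--, 1--11, 1-0-0

Round 0: 00010✓ 00011✓ 00100✓ 00110✓ 01001✓ 01010✓ 01011✓ 01100✓ 01101✓ 01110✓ 01111✓ 10000✓ 10001✓ 10010✓ 10011✓ 10100✓ 10101✓ 10110✓ 10111✓ 11000✓ 11010✓ 11011✓ 11111✓
Round 1: -0010✓ -0011✓ -0100✓ -0110✓ -1010✓ -1011✓ -1111✓ 0-010✓ 0-011✓ 0-100✓ 0-110✓ 00-10✓ 0001-✓ 001-0✓ 01-01✓ 01-10✓ 01-11✓ 010-1✓ 0101-✓ 011-0✓ 011-1✓ 0110-✓ 0111-✓ 1-000✓ 1-010✓ 1-011✓ 1-111✓ 10-00✓ 10-01✓ 10-10✓ 10-11✓ 100-0✓ 100-1✓ 1000-✓ 1001-✓ 101-0✓ 101-1✓ 1010-✓ 1011-✓ 11-11✓ 110-0✓ 1101-✓
Round 2: --010✓ --011✓ -0-10 -001-✓ -01-0 -1-11 -101-✓ 0--10 0-01-✓ 0-1-0 01--1 01-1- 011-- 1--11 1-0-0 1-01-✓ 10--0✓ 10--1✓ 10-0-✓ 10-1-✓ 100--✓ 101--✓
Round 3: --01- 10---
PIs = {--01-, -0-10, -01-0, -1-11, 0--10, 0-1-0, 01--1, 01-1-, 011--, 1--11, 1-0-0, 10---}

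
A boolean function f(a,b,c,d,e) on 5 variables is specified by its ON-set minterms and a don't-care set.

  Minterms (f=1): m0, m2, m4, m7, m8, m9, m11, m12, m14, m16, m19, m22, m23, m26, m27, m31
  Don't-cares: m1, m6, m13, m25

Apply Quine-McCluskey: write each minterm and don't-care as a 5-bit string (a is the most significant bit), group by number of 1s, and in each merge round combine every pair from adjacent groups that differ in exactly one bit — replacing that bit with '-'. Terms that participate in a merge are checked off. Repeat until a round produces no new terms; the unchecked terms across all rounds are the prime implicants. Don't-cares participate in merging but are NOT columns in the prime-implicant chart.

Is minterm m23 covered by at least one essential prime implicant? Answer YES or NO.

YES

[col 0] 00000*, 00001*, 00010*, 00100*, 00110*, 00111*, 01000*, 01001*, 01011*, 01100*, 01101*, 01110*, 10000*, 10011*, 10110*, 10111*, 11001*, 11010*, 11011*, 11111*
[col 1] -0000, -0110*, -0111*, -1001*, -1011*, 0-000*, 0-001*, 0-100*, 0-110*, 00-00*, 00-10*, 000-0*, 0000-*, 001-0*, 0011-*, 01-00*, 01-01*, 010-1*, 0100-*, 011-0*, 0110-*, 1-011*, 1-111*, 10-11*, 1011-*, 11-11*, 110-1*, 1101-
[col 2] -011-, -10-1, 0--00, 0-00-, 0-1-0, 00--0, 01-0-, 1--11
Prime implicants: -0000, -011-, -10-1, 0--00, 0-00-, 0-1-0, 00--0, 01-0-, 1--11, 1101-
PI chart (minterm → PIs covering it):
  0 | -0000,0--00,0-00-,00--0
  2 | 00--0  (sole → essential)
  4 | 0--00,0-1-0,00--0
  7 | -011-  (sole → essential)
  8 | 0--00,0-00-,01-0-
  9 | -10-1,0-00-,01-0-
  11 | -10-1  (sole → essential)
  12 | 0--00,0-1-0,01-0-
  14 | 0-1-0  (sole → essential)
  16 | -0000  (sole → essential)
  19 | 1--11  (sole → essential)
  22 | -011-  (sole → essential)
  23 | -011-,1--11
  26 | 1101-  (sole → essential)
  27 | -10-1,1--11,1101-
  31 | 1--11  (sole → essential)
Essential prime implicants: -0000, -011-, -10-1, 0-1-0, 00--0, 1--11, 1101-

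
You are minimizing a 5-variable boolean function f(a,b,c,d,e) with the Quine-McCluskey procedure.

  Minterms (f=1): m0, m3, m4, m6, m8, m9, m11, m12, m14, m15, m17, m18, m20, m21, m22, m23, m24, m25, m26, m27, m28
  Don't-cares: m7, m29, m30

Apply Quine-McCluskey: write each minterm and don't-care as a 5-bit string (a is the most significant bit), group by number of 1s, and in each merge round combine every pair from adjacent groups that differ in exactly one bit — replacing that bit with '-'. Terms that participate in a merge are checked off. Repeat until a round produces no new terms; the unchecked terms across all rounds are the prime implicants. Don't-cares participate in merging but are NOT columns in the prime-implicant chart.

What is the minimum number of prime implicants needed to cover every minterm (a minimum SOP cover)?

Round 0: 00000✓ 00011✓ 00100✓ 00110✓ 00111✓ 01000✓ 01001✓ 01011✓ 01100✓ 01110✓ 01111✓ 10001✓ 10010✓ 10100✓ 10101✓ 10110✓ 10111✓ 11000✓ 11001✓ 11010✓ 11011✓ 11100✓ 11101✓ 11110✓
Round 1: -0100✓ -0110✓ -0111✓ -1000✓ -1001✓ -1011✓ -1100✓ -1110✓ 0-000✓ 0-011✓ 0-100✓ 0-110✓ 0-111✓ 00-00✓ 00-11✓ 001-0✓ 0011-✓ 01-00✓ 01-11✓ 010-1✓ 0100-✓ 011-0✓ 0111-✓ 1-001✓ 1-010✓ 1-100✓ 1-101✓ 1-110✓ 10-01✓ 10-10✓ 101-0✓ 101-1✓ 1010-✓ 1011-✓ 11-00✓ 11-01✓ 11-10✓ 110-0✓ 110-1✓ 1100-✓ 1101-✓ 111-0✓ 1110-✓
Round 2: --100✓ --110✓ -01-0✓ -011- -1-00 -10-1 -100- -11-0✓ 0--00 0--11 0-1-0✓ 0-11- 1--01 1--10 1-1-0✓ 1-10- 101-- 11--0 11-0- 110--
Round 3: --1-0
PIs = {--1-0, -011-, -1-00, -10-1, -100-, 0--00, 0--11, 0-11-, 1--01, 1--10, 1-10-, 101--, 11--0, 11-0-, 110--}
Coverage chart:
  m0: 0--00 ←essential
  m3: 0--11 ←essential
  m4: --1-0,0--00
  m6: --1-0,-011-,0-11-
  m8: -1-00,-100-,0--00
  m9: -10-1,-100-
  m11: -10-1,0--11
  m12: --1-0,-1-00,0--00
  m14: --1-0,0-11-
  m15: 0--11,0-11-
  m17: 1--01 ←essential
  m18: 1--10 ←essential
  m20: --1-0,1-10-,101--
  m21: 1--01,1-10-,101--
  m22: --1-0,-011-,1--10,101--
  m23: -011-,101--
  m24: -1-00,-100-,11--0,11-0-,110--
  m25: -10-1,-100-,1--01,11-0-,110--
  m26: 1--10,11--0,110--
  m27: -10-1,110--
  m28: --1-0,-1-00,1-10-,11--0,11-0-
Essential: 0--00, 0--11, 1--01, 1--10
Petrick residual → --1-0, -011-, -1-00, -10-1
Min cover (8 terms): ce' + b'cd + bd'e' + bc'e + a'd'e' + a'de + ad'e + ade'

8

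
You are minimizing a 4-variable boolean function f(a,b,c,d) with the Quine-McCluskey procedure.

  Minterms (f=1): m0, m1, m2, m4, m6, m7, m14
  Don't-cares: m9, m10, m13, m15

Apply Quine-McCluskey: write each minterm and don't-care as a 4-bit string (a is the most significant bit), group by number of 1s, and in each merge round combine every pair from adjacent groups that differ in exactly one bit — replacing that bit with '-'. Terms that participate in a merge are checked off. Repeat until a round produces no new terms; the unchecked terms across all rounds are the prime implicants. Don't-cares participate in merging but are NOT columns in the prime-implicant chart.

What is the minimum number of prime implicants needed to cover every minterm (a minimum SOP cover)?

3

size-2^0 implicants → 0000(✓)  0001(✓)  0010(✓)  0100(✓)  0110(✓)  0111(✓)  1001(✓)  1010(✓)  1101(✓)  1110(✓)  1111(✓)
size-2^1 implicants → -001  -010(✓)  -110(✓)  -111(✓)  0-00(✓)  0-10(✓)  00-0(✓)  000-  01-0(✓)  011-(✓)  1-01  1-10(✓)  11-1  111-(✓)
size-2^2 implicants → --10  -11-  0--0
Unchecked terms (primes): --10, -001, -11-, 0--0, 000-, 1-01, 11-1
Minterm coverage:
  m0 ⊆ 0--0,000-
  m1 ⊆ -001,000-
  m2 ⊆ --10,0--0
  m4 ⊆ 0--0 [E]
  m6 ⊆ --10,-11-,0--0
  m7 ⊆ -11- [E]
  m14 ⊆ --10,-11-
E = {-11-, 0--0}
Petrick residual → -001
Cover = b'c'd + bc + a'd'  |cover|=3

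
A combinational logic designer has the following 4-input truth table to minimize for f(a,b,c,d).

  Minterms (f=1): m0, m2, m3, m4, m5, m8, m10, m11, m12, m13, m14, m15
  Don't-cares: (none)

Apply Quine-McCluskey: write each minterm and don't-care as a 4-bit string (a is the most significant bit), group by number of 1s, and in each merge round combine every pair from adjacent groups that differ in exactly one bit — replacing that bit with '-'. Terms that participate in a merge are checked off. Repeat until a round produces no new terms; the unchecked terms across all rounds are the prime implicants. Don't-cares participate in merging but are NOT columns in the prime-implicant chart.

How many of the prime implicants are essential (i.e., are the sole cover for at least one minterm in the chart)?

Round 0: 0000✓ 0010✓ 0011✓ 0100✓ 0101✓ 1000✓ 1010✓ 1011✓ 1100✓ 1101✓ 1110✓ 1111✓
Round 1: -000✓ -010✓ -011✓ -100✓ -101✓ 0-00✓ 00-0✓ 001-✓ 010-✓ 1-00✓ 1-10✓ 1-11✓ 10-0✓ 101-✓ 11-0✓ 11-1✓ 110-✓ 111-✓
Round 2: --00 -0-0 -01- -10- 1--0 1-1- 11--
PIs = {--00, -0-0, -01-, -10-, 1--0, 1-1-, 11--}
Coverage chart:
  m0: --00,-0-0
  m2: -0-0,-01-
  m3: -01- ←essential
  m4: --00,-10-
  m5: -10- ←essential
  m8: --00,-0-0,1--0
  m10: -0-0,-01-,1--0,1-1-
  m11: -01-,1-1-
  m12: --00,-10-,1--0,11--
  m13: -10-,11--
  m14: 1--0,1-1-,11--
  m15: 1-1-,11--
Essential: -01-, -10-

2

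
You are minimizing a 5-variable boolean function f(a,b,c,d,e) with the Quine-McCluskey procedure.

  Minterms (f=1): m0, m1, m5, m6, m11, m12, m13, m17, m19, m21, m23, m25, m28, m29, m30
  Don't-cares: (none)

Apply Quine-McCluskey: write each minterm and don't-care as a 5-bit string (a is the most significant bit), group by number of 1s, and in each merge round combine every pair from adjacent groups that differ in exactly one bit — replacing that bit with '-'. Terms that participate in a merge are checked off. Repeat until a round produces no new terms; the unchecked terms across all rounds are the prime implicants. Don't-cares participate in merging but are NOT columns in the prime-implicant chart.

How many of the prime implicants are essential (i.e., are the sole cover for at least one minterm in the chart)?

Round 0: 00000✓ 00001✓ 00101✓ 00110 01011 01100✓ 01101✓ 10001✓ 10011✓ 10101✓ 10111✓ 11001✓ 11100✓ 11101✓ 11110✓
Round 1: -0001✓ -0101✓ -1100✓ -1101✓ 0-101✓ 00-01✓ 0000- 0110-✓ 1-001✓ 1-101✓ 10-01✓ 10-11✓ 100-1✓ 101-1✓ 11-01✓ 111-0 1110-✓
Round 2: --101 -0-01 -110- 1--01 10--1
PIs = {--101, -0-01, -110-, 0000-, 00110, 01011, 1--01, 10--1, 111-0}
Coverage chart:
  m0: 0000- ←essential
  m1: -0-01,0000-
  m5: --101,-0-01
  m6: 00110 ←essential
  m11: 01011 ←essential
  m12: -110- ←essential
  m13: --101,-110-
  m17: -0-01,1--01,10--1
  m19: 10--1 ←essential
  m21: --101,-0-01,1--01,10--1
  m23: 10--1 ←essential
  m25: 1--01 ←essential
  m28: -110-,111-0
  m29: --101,-110-,1--01
  m30: 111-0 ←essential
Essential: -110-, 0000-, 00110, 01011, 1--01, 10--1, 111-0

7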